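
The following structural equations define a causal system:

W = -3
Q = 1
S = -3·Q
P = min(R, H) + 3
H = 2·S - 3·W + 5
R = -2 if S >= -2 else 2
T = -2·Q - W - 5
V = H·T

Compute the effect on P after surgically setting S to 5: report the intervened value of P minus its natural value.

-4

The intervention breaks the incoming arrows to S: S = -3·Q no longer applies, and S = 5.
R = -2 if S >= -2 else 2  [with S=5]  = -2
H = 2·S - 3·W + 5  [with S=5, W=-3]  = 24
P = min(R, H) + 3  [with R=-2, H=24]  = 1
Without intervention: S = -3·Q  [with Q=1]  = -3; R = -2 if S >= -2 else 2  [with S=-3]  = 2; H = 2·S - 3·W + 5  [with S=-3, W=-3]  = 8; P = min(R, H) + 3  [with R=2, H=8]  = 5.
Change = 1 − 5 = -4.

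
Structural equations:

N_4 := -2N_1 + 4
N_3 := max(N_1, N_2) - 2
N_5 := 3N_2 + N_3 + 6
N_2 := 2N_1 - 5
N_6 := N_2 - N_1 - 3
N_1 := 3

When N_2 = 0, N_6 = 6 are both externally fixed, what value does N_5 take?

7

Setting N_2 = 0, N_6 = 6 by intervention discards those variables' equations.
N_3 = max(N_1, N_2) - 2  [with N_1=3, N_2=0]  = 1
N_5 = 3N_2 + N_3 + 6  [with N_2=0, N_3=1]  = 7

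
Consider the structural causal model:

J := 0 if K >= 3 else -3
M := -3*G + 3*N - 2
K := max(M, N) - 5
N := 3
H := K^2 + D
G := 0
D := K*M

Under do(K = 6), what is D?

Under do(K=6), the mechanism K := max(M, N) - 5 is discarded; K is fixed at 6.
M = -3*G + 3*N - 2  [with G=0, N=3]  = 7
D = K*M  [with K=6, M=7]  = 42

42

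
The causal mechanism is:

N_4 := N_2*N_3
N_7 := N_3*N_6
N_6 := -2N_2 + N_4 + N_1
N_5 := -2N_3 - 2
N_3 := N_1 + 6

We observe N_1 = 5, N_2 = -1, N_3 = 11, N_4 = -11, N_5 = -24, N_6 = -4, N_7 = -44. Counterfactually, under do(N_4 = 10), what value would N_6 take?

Under do(N_4=10), the mechanism N_4 := N_2*N_3 is discarded; N_4 is fixed at 10.
N_6 = -2N_2 + N_4 + N_1  [with N_2=-1, N_4=10, N_1=5]  = 17

17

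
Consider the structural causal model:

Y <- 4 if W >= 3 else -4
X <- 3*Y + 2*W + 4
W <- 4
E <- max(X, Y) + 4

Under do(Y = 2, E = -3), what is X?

The joint intervention fixes Y = 2, E = -3, removing each variable's own equation.
X = 3*Y + 2*W + 4  [with Y=2, W=4]  = 18

18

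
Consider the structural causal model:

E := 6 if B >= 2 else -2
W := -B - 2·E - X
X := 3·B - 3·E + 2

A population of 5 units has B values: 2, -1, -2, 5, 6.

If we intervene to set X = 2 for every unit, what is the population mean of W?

-9.6

Under do(X=2), X's equation is replaced by X=2 for every unit. Per-unit W: -16, 3, 4, -19, -20. Mean = -9.6.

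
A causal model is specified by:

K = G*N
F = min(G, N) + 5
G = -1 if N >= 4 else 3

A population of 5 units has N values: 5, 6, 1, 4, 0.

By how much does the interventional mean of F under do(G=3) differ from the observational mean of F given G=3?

1.5

Under do(G=3), G's equation is replaced by G=3 for every unit. Per-unit F: 8, 8, 6, 8, 5. Mean = 7.
E[F|G=3] averages over only the 2 units with G=3 (N = 1, 0): F = 6, 5, mean 5.5.
Difference = 7 − 5.5 = 1.5.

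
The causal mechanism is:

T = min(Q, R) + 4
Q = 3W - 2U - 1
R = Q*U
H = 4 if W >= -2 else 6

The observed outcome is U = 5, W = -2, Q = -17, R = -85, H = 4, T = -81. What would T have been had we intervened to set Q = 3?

7

The intervention breaks the incoming arrows to Q: Q = 3W - 2U - 1 no longer applies, and Q = 3.
R = Q*U  [with Q=3, U=5]  = 15
T = min(Q, R) + 4  [with Q=3, R=15]  = 7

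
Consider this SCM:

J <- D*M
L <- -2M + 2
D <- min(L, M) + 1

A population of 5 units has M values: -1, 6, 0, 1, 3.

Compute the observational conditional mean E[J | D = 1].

0.5

Observing D=1 restricts to units where D's equation naturally yields 1: M ∈ {0, 1}. In that subpopulation J = 0, 1, mean 0.5.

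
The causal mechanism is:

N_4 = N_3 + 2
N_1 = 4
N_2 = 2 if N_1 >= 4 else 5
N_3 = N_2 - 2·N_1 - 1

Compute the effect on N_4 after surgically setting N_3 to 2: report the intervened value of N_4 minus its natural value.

9

The intervention breaks the incoming arrows to N_3: N_3 = N_2 - 2·N_1 - 1 no longer applies, and N_3 = 2.
N_4 = N_3 + 2  [with N_3=2]  = 4
Without intervention: N_2 = 2 if N_1 >= 4 else 5  [with N_1=4]  = 2; N_3 = N_2 - 2·N_1 - 1  [with N_2=2, N_1=4]  = -7; N_4 = N_3 + 2  [with N_3=-7]  = -5.
Change = 4 − (-5) = 9.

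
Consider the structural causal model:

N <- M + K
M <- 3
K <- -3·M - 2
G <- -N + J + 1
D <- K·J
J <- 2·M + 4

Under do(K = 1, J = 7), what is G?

Under do(K = 1, J = 7), each intervened variable's structural equation is replaced by its fixed value.
N = M + K  [with M=3, K=1]  = 4
G = -N + J + 1  [with N=4, J=7]  = 4

4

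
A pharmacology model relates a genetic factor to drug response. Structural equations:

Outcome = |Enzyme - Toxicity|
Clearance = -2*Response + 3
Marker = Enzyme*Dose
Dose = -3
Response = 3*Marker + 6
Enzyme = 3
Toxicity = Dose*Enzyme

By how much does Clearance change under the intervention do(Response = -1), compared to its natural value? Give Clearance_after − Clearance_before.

-40

Under do(Response=-1), the mechanism Response = 3*Marker + 6 is discarded; Response is fixed at -1.
Clearance = -2*Response + 3  [with Response=-1]  = 5
Without intervention: Marker = Enzyme*Dose  [with Enzyme=3, Dose=-3]  = -9; Response = 3*Marker + 6  [with Marker=-9]  = -21; Clearance = -2*Response + 3  [with Response=-21]  = 45.
Change = 5 − 45 = -40.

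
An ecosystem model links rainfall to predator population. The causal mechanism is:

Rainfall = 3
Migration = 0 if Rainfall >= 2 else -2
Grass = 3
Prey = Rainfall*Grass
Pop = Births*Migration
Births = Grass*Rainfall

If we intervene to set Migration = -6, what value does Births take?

9

The intervention breaks the incoming arrows to Migration: Migration = 0 if Rainfall >= 2 else -2 no longer applies, and Migration = -6.
Since Births is not a descendant of the intervened variable, it is unaffected.
Births = Grass*Rainfall  [with Grass=3, Rainfall=3]  = 9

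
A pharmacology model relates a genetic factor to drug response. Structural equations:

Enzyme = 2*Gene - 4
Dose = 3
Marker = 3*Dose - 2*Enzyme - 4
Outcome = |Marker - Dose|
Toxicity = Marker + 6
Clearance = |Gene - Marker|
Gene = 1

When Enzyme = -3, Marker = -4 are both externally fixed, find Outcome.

Under do(Enzyme = -3, Marker = -4), each intervened variable's structural equation is replaced by its fixed value.
Outcome = |Marker - Dose|  [with Marker=-4, Dose=3]  = 7

7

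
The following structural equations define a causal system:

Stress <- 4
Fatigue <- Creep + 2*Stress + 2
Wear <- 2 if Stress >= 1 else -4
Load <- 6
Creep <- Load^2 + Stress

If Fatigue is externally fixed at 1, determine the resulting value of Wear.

2

The intervention breaks the incoming arrows to Fatigue: Fatigue <- Creep + 2*Stress + 2 no longer applies, and Fatigue = 1.
Since Wear is not a descendant of the intervened variable, it is unaffected.
Wear = 2 if Stress >= 1 else -4  [with Stress=4]  = 2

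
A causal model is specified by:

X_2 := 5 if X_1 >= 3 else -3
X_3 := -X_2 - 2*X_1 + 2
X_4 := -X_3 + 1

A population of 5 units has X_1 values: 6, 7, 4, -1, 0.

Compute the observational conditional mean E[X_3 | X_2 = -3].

Conditioning on X_2=-3 selects the 2 unit(s) with X_1 ∈ {-1, 0}. Their X_3 values: 7, 5. Mean = 6.

6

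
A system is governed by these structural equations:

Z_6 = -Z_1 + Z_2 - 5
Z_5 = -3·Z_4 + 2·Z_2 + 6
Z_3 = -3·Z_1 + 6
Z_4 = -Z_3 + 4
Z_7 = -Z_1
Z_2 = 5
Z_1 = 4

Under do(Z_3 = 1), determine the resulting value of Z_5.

7

do(Z_3=1) replaces the equation Z_3 = -3·Z_1 + 6 with the constant Z_3 = 1.
Z_4 = -Z_3 + 4  [with Z_3=1]  = 3
Z_5 = -3·Z_4 + 2·Z_2 + 6  [with Z_4=3, Z_2=5]  = 7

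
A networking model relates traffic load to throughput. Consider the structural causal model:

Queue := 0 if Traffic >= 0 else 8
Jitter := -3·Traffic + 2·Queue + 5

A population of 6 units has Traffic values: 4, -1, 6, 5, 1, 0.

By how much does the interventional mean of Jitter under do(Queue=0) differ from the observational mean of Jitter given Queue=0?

2.1

The intervention sets Queue=0 in all 6 units regardless of Traffic. Recomputing Jitter per unit gives -7, 8, -13, -10, 2, 5; average -2.5.
Observing Queue=0 restricts to units where Queue's equation naturally yields 0: Traffic ∈ {4, 6, 5, 1, 0}. In that subpopulation Jitter = -7, -13, -10, 2, 5, mean -4.6.
Difference = -2.5 − (-4.6) = 2.1.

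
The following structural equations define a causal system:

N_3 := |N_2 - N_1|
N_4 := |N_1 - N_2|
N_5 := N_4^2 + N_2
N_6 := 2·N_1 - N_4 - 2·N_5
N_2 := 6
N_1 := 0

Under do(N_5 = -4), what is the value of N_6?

2

The intervention breaks the incoming arrows to N_5: N_5 := N_4^2 + N_2 no longer applies, and N_5 = -4.
N_4 = |N_1 - N_2|  [with N_1=0, N_2=6]  = 6
N_6 = 2·N_1 - N_4 - 2·N_5  [with N_1=0, N_4=6, N_5=-4]  = 2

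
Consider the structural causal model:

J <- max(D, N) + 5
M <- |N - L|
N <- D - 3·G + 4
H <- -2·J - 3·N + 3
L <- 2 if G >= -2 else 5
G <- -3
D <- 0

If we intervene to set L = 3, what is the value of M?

Intervening sets L = 3 and removes its equation (L <- 2 if G >= -2 else 5).
N = D - 3·G + 4  [with D=0, G=-3]  = 13
M = |N - L|  [with N=13, L=3]  = 10

10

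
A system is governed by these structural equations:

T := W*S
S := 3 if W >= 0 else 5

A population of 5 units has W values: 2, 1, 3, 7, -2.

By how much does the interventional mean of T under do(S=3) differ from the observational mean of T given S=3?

Under do(S=3), S's equation is replaced by S=3 for every unit. Per-unit T: 6, 3, 9, 21, -6. Mean = 6.6.
Observing S=3 restricts to units where S's equation naturally yields 3: W ∈ {2, 1, 3, 7}. In that subpopulation T = 6, 3, 9, 21, mean 9.75.
Difference = 6.6 − 9.75 = -3.15.

-3.15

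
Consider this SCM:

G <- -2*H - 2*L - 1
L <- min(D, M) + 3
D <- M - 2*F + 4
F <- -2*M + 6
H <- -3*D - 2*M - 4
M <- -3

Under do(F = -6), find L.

0

Under do(F=-6), the mechanism F <- -2*M + 6 is discarded; F is fixed at -6.
D = M - 2*F + 4  [with M=-3, F=-6]  = 13
L = min(D, M) + 3  [with D=13, M=-3]  = 0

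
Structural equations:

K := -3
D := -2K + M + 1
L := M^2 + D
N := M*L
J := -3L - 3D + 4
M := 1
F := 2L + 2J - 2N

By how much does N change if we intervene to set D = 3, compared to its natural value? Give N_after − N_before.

The intervention breaks the incoming arrows to D: D := -2K + M + 1 no longer applies, and D = 3.
L = M^2 + D  [with M=1, D=3]  = 4
N = M*L  [with M=1, L=4]  = 4
Without intervention: D = -2K + M + 1  [with K=-3, M=1]  = 8; L = M^2 + D  [with M=1, D=8]  = 9; N = M*L  [with M=1, L=9]  = 9.
Change = 4 − 9 = -5.

-5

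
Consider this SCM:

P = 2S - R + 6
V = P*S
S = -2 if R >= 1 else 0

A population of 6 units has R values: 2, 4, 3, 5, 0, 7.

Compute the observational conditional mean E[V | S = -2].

4.4

Observing S=-2 restricts to units where S's equation naturally yields -2: R ∈ {2, 4, 3, 5, 7}. In that subpopulation V = 0, 4, 2, 6, 10, mean 4.4.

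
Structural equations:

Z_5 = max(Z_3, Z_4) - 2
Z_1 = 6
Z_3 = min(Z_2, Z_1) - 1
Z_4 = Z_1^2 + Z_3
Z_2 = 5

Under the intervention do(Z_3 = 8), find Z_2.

5

Under do(Z_3=8), the mechanism Z_3 = min(Z_2, Z_1) - 1 is discarded; Z_3 is fixed at 8.
Since Z_2 is not a descendant of the intervened variable, it is unaffected.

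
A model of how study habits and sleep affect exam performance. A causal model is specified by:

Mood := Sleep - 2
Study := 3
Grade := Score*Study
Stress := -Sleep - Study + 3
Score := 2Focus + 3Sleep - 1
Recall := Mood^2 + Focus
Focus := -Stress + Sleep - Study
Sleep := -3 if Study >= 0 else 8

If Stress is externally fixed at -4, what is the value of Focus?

The intervention breaks the incoming arrows to Stress: Stress := -Sleep - Study + 3 no longer applies, and Stress = -4.
Sleep = -3 if Study >= 0 else 8  [with Study=3]  = -3
Focus = -Stress + Sleep - Study  [with Stress=-4, Sleep=-3, Study=3]  = -2

-2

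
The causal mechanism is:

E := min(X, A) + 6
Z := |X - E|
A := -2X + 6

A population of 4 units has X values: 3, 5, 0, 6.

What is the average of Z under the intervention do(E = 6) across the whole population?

The intervention sets E=6 in all 4 units regardless of X. Recomputing Z per unit gives 3, 1, 6, 0; average 2.5.

2.5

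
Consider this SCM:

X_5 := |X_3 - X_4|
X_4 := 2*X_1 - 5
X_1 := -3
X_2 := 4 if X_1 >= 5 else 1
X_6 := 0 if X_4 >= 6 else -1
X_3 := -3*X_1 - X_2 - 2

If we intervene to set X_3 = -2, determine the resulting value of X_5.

do(X_3=-2) replaces the equation X_3 := -3*X_1 - X_2 - 2 with the constant X_3 = -2.
X_4 = 2*X_1 - 5  [with X_1=-3]  = -11
X_5 = |X_3 - X_4|  [with X_3=-2, X_4=-11]  = 9

9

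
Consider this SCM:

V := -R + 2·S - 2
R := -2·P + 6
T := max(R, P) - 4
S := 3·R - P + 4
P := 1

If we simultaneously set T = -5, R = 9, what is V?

49

Setting T = -5, R = 9 by intervention discards those variables' equations.
S = 3·R - P + 4  [with R=9, P=1]  = 30
V = -R + 2·S - 2  [with R=9, S=30]  = 49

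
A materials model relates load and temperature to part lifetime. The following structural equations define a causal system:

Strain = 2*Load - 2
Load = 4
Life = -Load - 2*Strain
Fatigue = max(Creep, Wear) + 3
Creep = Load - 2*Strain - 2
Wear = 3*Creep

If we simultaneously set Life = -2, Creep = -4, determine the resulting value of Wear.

Under do(Life = -2, Creep = -4), each intervened variable's structural equation is replaced by its fixed value.
Wear = 3*Creep  [with Creep=-4]  = -12

-12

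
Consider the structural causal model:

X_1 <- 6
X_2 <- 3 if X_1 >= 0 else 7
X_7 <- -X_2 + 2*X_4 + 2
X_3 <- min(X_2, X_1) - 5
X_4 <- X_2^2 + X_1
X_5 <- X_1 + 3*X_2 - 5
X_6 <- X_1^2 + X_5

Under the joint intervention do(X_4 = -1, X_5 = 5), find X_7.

-3

Under do(X_4 = -1, X_5 = 5), each intervened variable's structural equation is replaced by its fixed value.
X_2 = 3 if X_1 >= 0 else 7  [with X_1=6]  = 3
X_7 = -X_2 + 2*X_4 + 2  [with X_2=3, X_4=-1]  = -3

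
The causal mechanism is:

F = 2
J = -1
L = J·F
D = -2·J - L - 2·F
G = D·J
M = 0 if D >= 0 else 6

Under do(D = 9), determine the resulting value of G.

Intervening sets D = 9 and removes its equation (D = -2·J - L - 2·F).
G = D·J  [with D=9, J=-1]  = -9

-9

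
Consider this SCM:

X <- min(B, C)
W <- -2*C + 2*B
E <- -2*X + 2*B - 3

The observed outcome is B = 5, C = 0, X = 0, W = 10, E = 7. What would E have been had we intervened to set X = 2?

3

do(X=2) replaces the equation X <- min(B, C) with the constant X = 2.
E = -2*X + 2*B - 3  [with X=2, B=5]  = 3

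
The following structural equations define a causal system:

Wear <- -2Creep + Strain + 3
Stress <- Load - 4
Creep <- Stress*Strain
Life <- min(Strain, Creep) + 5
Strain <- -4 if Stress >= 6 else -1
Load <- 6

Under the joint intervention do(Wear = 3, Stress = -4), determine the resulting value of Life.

The joint intervention fixes Wear = 3, Stress = -4, removing each variable's own equation.
Strain = -4 if Stress >= 6 else -1  [with Stress=-4]  = -1
Creep = Stress*Strain  [with Stress=-4, Strain=-1]  = 4
Life = min(Strain, Creep) + 5  [with Strain=-1, Creep=4]  = 4

4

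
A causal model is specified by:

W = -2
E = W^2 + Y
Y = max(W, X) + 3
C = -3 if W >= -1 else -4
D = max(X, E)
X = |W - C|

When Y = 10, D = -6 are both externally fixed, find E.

Setting Y = 10, D = -6 by intervention discards those variables' equations.
E = W^2 + Y  [with W=-2, Y=10]  = 14

14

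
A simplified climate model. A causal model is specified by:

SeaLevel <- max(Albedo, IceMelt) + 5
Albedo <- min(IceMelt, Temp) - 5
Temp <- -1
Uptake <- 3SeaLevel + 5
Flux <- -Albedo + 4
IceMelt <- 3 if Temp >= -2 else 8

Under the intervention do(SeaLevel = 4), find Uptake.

17

Under do(SeaLevel=4), the mechanism SeaLevel <- max(Albedo, IceMelt) + 5 is discarded; SeaLevel is fixed at 4.
Uptake = 3SeaLevel + 5  [with SeaLevel=4]  = 17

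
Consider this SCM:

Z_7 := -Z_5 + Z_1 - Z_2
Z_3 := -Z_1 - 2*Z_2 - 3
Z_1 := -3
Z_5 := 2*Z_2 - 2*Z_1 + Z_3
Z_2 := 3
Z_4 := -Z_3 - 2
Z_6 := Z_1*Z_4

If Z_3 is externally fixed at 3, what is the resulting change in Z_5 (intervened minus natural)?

9

do(Z_3=3) replaces the equation Z_3 := -Z_1 - 2*Z_2 - 3 with the constant Z_3 = 3.
Z_5 = 2*Z_2 - 2*Z_1 + Z_3  [with Z_2=3, Z_1=-3, Z_3=3]  = 15
Without intervention: Z_3 = -Z_1 - 2*Z_2 - 3  [with Z_1=-3, Z_2=3]  = -6; Z_5 = 2*Z_2 - 2*Z_1 + Z_3  [with Z_2=3, Z_1=-3, Z_3=-6]  = 6.
Change = 15 − 6 = 9.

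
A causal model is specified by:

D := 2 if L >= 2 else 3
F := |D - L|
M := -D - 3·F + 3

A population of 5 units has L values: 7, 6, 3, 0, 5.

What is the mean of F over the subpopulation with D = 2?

3.25

Conditioning on D=2 selects the 4 unit(s) with L ∈ {7, 6, 3, 5}. Their F values: 5, 4, 1, 3. Mean = 3.25.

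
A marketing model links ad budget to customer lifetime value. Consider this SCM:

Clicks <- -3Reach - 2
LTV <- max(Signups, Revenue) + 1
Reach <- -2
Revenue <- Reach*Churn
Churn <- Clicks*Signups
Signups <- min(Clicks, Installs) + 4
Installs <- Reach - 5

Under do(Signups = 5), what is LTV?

The intervention breaks the incoming arrows to Signups: Signups <- min(Clicks, Installs) + 4 no longer applies, and Signups = 5.
Clicks = -3Reach - 2  [with Reach=-2]  = 4
Churn = Clicks*Signups  [with Clicks=4, Signups=5]  = 20
Revenue = Reach*Churn  [with Reach=-2, Churn=20]  = -40
LTV = max(Signups, Revenue) + 1  [with Signups=5, Revenue=-40]  = 6

6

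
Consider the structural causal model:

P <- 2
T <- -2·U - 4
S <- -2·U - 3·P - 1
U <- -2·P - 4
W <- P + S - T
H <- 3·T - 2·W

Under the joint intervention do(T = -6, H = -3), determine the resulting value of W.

17

Setting T = -6, H = -3 by intervention discards those variables' equations.
U = -2·P - 4  [with P=2]  = -8
S = -2·U - 3·P - 1  [with U=-8, P=2]  = 9
W = P + S - T  [with P=2, S=9, T=-6]  = 17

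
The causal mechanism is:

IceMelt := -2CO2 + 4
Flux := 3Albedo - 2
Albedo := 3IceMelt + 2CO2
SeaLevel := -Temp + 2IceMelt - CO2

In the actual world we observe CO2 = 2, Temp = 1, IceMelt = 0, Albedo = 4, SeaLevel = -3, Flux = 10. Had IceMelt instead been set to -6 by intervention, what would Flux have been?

-44

The intervention breaks the incoming arrows to IceMelt: IceMelt := -2CO2 + 4 no longer applies, and IceMelt = -6.
Albedo = 3IceMelt + 2CO2  [with IceMelt=-6, CO2=2]  = -14
Flux = 3Albedo - 2  [with Albedo=-14]  = -44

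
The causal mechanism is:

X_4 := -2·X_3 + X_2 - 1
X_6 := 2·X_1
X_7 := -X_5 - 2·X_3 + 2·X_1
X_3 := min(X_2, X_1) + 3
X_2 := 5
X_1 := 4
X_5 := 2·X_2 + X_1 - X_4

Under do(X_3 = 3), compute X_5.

do(X_3=3) replaces the equation X_3 := min(X_2, X_1) + 3 with the constant X_3 = 3.
X_4 = -2·X_3 + X_2 - 1  [with X_3=3, X_2=5]  = -2
X_5 = 2·X_2 + X_1 - X_4  [with X_2=5, X_1=4, X_4=-2]  = 16

16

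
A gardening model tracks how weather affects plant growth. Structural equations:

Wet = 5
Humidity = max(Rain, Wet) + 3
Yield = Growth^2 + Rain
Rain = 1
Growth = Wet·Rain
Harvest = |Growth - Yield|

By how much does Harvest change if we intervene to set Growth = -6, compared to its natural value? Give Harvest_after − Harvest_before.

The intervention breaks the incoming arrows to Growth: Growth = Wet·Rain no longer applies, and Growth = -6.
Yield = Growth^2 + Rain  [with Growth=-6, Rain=1]  = 37
Harvest = |Growth - Yield|  [with Growth=-6, Yield=37]  = 43
Without intervention: Growth = Wet·Rain  [with Wet=5, Rain=1]  = 5; Yield = Growth^2 + Rain  [with Growth=5, Rain=1]  = 26; Harvest = |Growth - Yield|  [with Growth=5, Yield=26]  = 21.
Change = 43 − 21 = 22.

22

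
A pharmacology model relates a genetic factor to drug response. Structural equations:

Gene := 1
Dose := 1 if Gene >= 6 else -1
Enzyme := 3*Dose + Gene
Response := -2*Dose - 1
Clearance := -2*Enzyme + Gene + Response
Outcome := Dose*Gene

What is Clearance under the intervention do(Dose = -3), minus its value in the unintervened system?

do(Dose=-3) replaces the equation Dose := 1 if Gene >= 6 else -1 with the constant Dose = -3.
Enzyme = 3*Dose + Gene  [with Dose=-3, Gene=1]  = -8
Response = -2*Dose - 1  [with Dose=-3]  = 5
Clearance = -2*Enzyme + Gene + Response  [with Enzyme=-8, Gene=1, Response=5]  = 22
Without intervention: Dose = 1 if Gene >= 6 else -1  [with Gene=1]  = -1; Enzyme = 3*Dose + Gene  [with Dose=-1, Gene=1]  = -2; Response = -2*Dose - 1  [with Dose=-1]  = 1; Clearance = -2*Enzyme + Gene + Response  [with Enzyme=-2, Gene=1, Response=1]  = 6.
Change = 22 − 6 = 16.

16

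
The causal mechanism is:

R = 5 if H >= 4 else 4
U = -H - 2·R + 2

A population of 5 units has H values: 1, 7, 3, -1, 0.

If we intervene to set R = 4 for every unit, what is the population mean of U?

Every unit gets R=4 under the intervention. U values become -7, -13, -9, -5, -6; E[U|do(R=4)] = -8.

-8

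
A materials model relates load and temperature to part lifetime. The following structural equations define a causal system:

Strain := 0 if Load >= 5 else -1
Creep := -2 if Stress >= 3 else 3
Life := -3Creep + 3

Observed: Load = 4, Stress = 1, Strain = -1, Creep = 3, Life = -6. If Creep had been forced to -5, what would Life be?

Intervening sets Creep = -5 and removes its equation (Creep := -2 if Stress >= 3 else 3).
Life = -3Creep + 3  [with Creep=-5]  = 18

18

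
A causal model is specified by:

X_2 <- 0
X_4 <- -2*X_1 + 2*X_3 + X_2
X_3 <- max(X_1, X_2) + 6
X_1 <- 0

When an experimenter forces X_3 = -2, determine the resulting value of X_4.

-4

The intervention breaks the incoming arrows to X_3: X_3 <- max(X_1, X_2) + 6 no longer applies, and X_3 = -2.
X_4 = -2*X_1 + 2*X_3 + X_2  [with X_1=0, X_3=-2, X_2=0]  = -4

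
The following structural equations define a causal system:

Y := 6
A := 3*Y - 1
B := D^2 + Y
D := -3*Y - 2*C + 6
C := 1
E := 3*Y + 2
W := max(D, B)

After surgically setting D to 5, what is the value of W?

31

The intervention breaks the incoming arrows to D: D := -3*Y - 2*C + 6 no longer applies, and D = 5.
B = D^2 + Y  [with D=5, Y=6]  = 31
W = max(D, B)  [with D=5, B=31]  = 31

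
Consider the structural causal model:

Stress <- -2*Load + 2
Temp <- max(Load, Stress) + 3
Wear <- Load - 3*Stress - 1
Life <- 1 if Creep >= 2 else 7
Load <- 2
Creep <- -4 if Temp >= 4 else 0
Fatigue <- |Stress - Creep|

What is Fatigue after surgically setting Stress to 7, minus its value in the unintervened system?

9

Under do(Stress=7), the mechanism Stress <- -2*Load + 2 is discarded; Stress is fixed at 7.
Temp = max(Load, Stress) + 3  [with Load=2, Stress=7]  = 10
Creep = -4 if Temp >= 4 else 0  [with Temp=10]  = -4
Fatigue = |Stress - Creep|  [with Stress=7, Creep=-4]  = 11
Without intervention: Stress = -2*Load + 2  [with Load=2]  = -2; Temp = max(Load, Stress) + 3  [with Load=2, Stress=-2]  = 5; Creep = -4 if Temp >= 4 else 0  [with Temp=5]  = -4; Fatigue = |Stress - Creep|  [with Stress=-2, Creep=-4]  = 2.
Change = 11 − 2 = 9.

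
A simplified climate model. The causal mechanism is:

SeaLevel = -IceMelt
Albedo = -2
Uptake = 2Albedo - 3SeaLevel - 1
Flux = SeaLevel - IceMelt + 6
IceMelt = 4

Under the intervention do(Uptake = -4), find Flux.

-2

The intervention breaks the incoming arrows to Uptake: Uptake = 2Albedo - 3SeaLevel - 1 no longer applies, and Uptake = -4.
Since Flux is not a descendant of the intervened variable, it is unaffected.
SeaLevel = -IceMelt  [with IceMelt=4]  = -4
Flux = SeaLevel - IceMelt + 6  [with SeaLevel=-4, IceMelt=4]  = -2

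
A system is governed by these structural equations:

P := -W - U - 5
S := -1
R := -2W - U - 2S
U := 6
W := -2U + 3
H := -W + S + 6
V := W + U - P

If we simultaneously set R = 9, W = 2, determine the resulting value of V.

The joint intervention fixes R = 9, W = 2, removing each variable's own equation.
P = -W - U - 5  [with W=2, U=6]  = -13
V = W + U - P  [with W=2, U=6, P=-13]  = 21

21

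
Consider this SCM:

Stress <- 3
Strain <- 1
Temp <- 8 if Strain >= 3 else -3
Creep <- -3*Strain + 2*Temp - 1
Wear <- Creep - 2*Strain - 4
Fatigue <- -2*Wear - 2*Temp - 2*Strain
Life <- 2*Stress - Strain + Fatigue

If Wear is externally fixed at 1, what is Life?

Under do(Wear=1), the mechanism Wear <- Creep - 2*Strain - 4 is discarded; Wear is fixed at 1.
Temp = 8 if Strain >= 3 else -3  [with Strain=1]  = -3
Fatigue = -2*Wear - 2*Temp - 2*Strain  [with Wear=1, Temp=-3, Strain=1]  = 2
Life = 2*Stress - Strain + Fatigue  [with Stress=3, Strain=1, Fatigue=2]  = 7

7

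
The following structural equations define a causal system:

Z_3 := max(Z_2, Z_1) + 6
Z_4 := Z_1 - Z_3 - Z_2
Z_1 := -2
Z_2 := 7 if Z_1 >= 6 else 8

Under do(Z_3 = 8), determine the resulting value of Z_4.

-18

The intervention breaks the incoming arrows to Z_3: Z_3 := max(Z_2, Z_1) + 6 no longer applies, and Z_3 = 8.
Z_2 = 7 if Z_1 >= 6 else 8  [with Z_1=-2]  = 8
Z_4 = Z_1 - Z_3 - Z_2  [with Z_1=-2, Z_3=8, Z_2=8]  = -18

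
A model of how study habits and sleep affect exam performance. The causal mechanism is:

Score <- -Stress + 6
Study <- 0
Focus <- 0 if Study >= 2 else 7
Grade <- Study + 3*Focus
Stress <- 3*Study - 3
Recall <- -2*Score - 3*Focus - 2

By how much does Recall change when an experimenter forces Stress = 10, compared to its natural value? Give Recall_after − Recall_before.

do(Stress=10) replaces the equation Stress <- 3*Study - 3 with the constant Stress = 10.
Focus = 0 if Study >= 2 else 7  [with Study=0]  = 7
Score = -Stress + 6  [with Stress=10]  = -4
Recall = -2*Score - 3*Focus - 2  [with Score=-4, Focus=7]  = -15
Without intervention: Stress = 3*Study - 3  [with Study=0]  = -3; Focus = 0 if Study >= 2 else 7  [with Study=0]  = 7; Score = -Stress + 6  [with Stress=-3]  = 9; Recall = -2*Score - 3*Focus - 2  [with Score=9, Focus=7]  = -41.
Change = -15 − (-41) = 26.

26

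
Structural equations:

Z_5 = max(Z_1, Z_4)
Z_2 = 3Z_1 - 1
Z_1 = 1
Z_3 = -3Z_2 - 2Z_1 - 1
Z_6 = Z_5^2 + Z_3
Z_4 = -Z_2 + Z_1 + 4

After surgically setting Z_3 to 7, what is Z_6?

16

The intervention breaks the incoming arrows to Z_3: Z_3 = -3Z_2 - 2Z_1 - 1 no longer applies, and Z_3 = 7.
Z_2 = 3Z_1 - 1  [with Z_1=1]  = 2
Z_4 = -Z_2 + Z_1 + 4  [with Z_2=2, Z_1=1]  = 3
Z_5 = max(Z_1, Z_4)  [with Z_1=1, Z_4=3]  = 3
Z_6 = Z_5^2 + Z_3  [with Z_5=3, Z_3=7]  = 16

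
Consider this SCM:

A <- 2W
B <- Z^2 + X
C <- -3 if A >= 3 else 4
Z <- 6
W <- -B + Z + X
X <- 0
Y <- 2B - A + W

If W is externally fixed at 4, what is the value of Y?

Under do(W=4), the mechanism W <- -B + Z + X is discarded; W is fixed at 4.
B = Z^2 + X  [with Z=6, X=0]  = 36
A = 2W  [with W=4]  = 8
Y = 2B - A + W  [with B=36, A=8, W=4]  = 68

68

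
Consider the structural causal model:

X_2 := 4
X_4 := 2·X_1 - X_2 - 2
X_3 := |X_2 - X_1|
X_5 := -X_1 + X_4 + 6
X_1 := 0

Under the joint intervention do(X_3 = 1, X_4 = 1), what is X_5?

Setting X_3 = 1, X_4 = 1 by intervention discards those variables' equations.
X_5 = -X_1 + X_4 + 6  [with X_1=0, X_4=1]  = 7

7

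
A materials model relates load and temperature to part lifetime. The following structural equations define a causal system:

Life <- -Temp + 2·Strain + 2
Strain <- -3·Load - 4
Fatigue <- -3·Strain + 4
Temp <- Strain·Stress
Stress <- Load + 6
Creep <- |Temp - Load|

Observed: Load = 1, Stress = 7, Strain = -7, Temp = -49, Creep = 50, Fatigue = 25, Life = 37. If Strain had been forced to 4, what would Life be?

The intervention breaks the incoming arrows to Strain: Strain <- -3·Load - 4 no longer applies, and Strain = 4.
Stress = Load + 6  [with Load=1]  = 7
Temp = Strain·Stress  [with Strain=4, Stress=7]  = 28
Life = -Temp + 2·Strain + 2  [with Temp=28, Strain=4]  = -18

-18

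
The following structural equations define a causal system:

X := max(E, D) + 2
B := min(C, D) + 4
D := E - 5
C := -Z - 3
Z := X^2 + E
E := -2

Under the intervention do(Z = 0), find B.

-3

Under do(Z=0), the mechanism Z := X^2 + E is discarded; Z is fixed at 0.
D = E - 5  [with E=-2]  = -7
C = -Z - 3  [with Z=0]  = -3
B = min(C, D) + 4  [with C=-3, D=-7]  = -3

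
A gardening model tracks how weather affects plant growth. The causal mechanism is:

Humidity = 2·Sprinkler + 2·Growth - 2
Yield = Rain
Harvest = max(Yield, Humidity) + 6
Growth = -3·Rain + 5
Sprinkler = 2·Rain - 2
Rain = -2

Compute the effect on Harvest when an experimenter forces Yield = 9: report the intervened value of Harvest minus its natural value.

The intervention breaks the incoming arrows to Yield: Yield = Rain no longer applies, and Yield = 9.
Sprinkler = 2·Rain - 2  [with Rain=-2]  = -6
Growth = -3·Rain + 5  [with Rain=-2]  = 11
Humidity = 2·Sprinkler + 2·Growth - 2  [with Sprinkler=-6, Growth=11]  = 8
Harvest = max(Yield, Humidity) + 6  [with Yield=9, Humidity=8]  = 15
Without intervention: Sprinkler = 2·Rain - 2  [with Rain=-2]  = -6; Growth = -3·Rain + 5  [with Rain=-2]  = 11; Humidity = 2·Sprinkler + 2·Growth - 2  [with Sprinkler=-6, Growth=11]  = 8; Yield = Rain  [with Rain=-2]  = -2; Harvest = max(Yield, Humidity) + 6  [with Yield=-2, Humidity=8]  = 14.
Change = 15 − 14 = 1.

1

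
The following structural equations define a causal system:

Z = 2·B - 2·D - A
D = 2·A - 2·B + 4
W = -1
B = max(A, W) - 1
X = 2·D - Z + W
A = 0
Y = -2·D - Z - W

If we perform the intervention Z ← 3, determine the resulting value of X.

The intervention breaks the incoming arrows to Z: Z = 2·B - 2·D - A no longer applies, and Z = 3.
B = max(A, W) - 1  [with A=0, W=-1]  = -1
D = 2·A - 2·B + 4  [with A=0, B=-1]  = 6
X = 2·D - Z + W  [with D=6, Z=3, W=-1]  = 8

8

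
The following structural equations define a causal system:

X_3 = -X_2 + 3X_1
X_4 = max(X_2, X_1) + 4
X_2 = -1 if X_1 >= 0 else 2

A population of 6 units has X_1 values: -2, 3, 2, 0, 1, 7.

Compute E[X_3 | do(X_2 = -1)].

6.5

do(X_2=-1) breaks X_2's dependence on X_1. With X_2=-1 fixed, X_3 across the units is -5, 10, 7, 1, 4, 22, mean 6.5.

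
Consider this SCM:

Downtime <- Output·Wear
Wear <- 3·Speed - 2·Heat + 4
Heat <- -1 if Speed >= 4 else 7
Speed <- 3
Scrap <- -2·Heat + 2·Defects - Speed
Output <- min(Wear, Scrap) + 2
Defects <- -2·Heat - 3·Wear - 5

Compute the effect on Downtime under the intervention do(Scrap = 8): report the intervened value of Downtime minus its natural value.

Under do(Scrap=8), the mechanism Scrap <- -2·Heat + 2·Defects - Speed is discarded; Scrap is fixed at 8.
Heat = -1 if Speed >= 4 else 7  [with Speed=3]  = 7
Wear = 3·Speed - 2·Heat + 4  [with Speed=3, Heat=7]  = -1
Output = min(Wear, Scrap) + 2  [with Wear=-1, Scrap=8]  = 1
Downtime = Output·Wear  [with Output=1, Wear=-1]  = -1
Without intervention: Heat = -1 if Speed >= 4 else 7  [with Speed=3]  = 7; Wear = 3·Speed - 2·Heat + 4  [with Speed=3, Heat=7]  = -1; Defects = -2·Heat - 3·Wear - 5  [with Heat=7, Wear=-1]  = -16; Scrap = -2·Heat + 2·Defects - Speed  [with Heat=7, Defects=-16, Speed=3]  = -49; Output = min(Wear, Scrap) + 2  [with Wear=-1, Scrap=-49]  = -47; Downtime = Output·Wear  [with Output=-47, Wear=-1]  = 47.
Change = -1 − 47 = -48.

-48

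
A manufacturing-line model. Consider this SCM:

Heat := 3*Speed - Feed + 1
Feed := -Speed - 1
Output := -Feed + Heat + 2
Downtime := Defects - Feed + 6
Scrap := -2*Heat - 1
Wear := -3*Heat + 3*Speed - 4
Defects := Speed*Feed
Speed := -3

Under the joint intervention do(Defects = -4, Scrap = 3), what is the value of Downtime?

0

Setting Defects = -4, Scrap = 3 by intervention discards those variables' equations.
Feed = -Speed - 1  [with Speed=-3]  = 2
Downtime = Defects - Feed + 6  [with Defects=-4, Feed=2]  = 0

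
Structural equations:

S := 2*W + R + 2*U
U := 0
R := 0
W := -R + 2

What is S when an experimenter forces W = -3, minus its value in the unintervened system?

The intervention breaks the incoming arrows to W: W := -R + 2 no longer applies, and W = -3.
S = 2*W + R + 2*U  [with W=-3, R=0, U=0]  = -6
Without intervention: W = -R + 2  [with R=0]  = 2; S = 2*W + R + 2*U  [with W=2, R=0, U=0]  = 4.
Change = -6 − 4 = -10.

-10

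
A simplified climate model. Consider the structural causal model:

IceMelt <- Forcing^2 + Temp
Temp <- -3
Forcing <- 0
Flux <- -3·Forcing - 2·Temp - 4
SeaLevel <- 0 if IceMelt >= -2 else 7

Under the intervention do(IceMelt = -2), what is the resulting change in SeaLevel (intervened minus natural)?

-7

The intervention breaks the incoming arrows to IceMelt: IceMelt <- Forcing^2 + Temp no longer applies, and IceMelt = -2.
SeaLevel = 0 if IceMelt >= -2 else 7  [with IceMelt=-2]  = 0
Without intervention: IceMelt = Forcing^2 + Temp  [with Forcing=0, Temp=-3]  = -3; SeaLevel = 0 if IceMelt >= -2 else 7  [with IceMelt=-3]  = 7.
Change = 0 − 7 = -7.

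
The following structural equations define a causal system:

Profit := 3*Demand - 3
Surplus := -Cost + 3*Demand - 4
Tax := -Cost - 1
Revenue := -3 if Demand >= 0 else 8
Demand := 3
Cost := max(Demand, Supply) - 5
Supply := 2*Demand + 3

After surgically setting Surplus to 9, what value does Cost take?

4

Intervening sets Surplus = 9 and removes its equation (Surplus := -Cost + 3*Demand - 4).
Cost is not downstream of the intervention, so its value is determined by the original equations.
Supply = 2*Demand + 3  [with Demand=3]  = 9
Cost = max(Demand, Supply) - 5  [with Demand=3, Supply=9]  = 4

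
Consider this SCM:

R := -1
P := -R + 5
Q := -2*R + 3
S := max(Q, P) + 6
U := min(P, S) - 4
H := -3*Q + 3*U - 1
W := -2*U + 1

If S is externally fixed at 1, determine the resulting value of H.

-25

Under do(S=1), the mechanism S := max(Q, P) + 6 is discarded; S is fixed at 1.
P = -R + 5  [with R=-1]  = 6
Q = -2*R + 3  [with R=-1]  = 5
U = min(P, S) - 4  [with P=6, S=1]  = -3
H = -3*Q + 3*U - 1  [with Q=5, U=-3]  = -25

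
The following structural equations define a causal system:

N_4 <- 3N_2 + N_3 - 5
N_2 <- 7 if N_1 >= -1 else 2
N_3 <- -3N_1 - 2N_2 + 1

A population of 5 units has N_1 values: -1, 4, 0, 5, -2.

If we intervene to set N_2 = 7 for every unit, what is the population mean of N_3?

-16.6

Every unit gets N_2=7 under the intervention. N_3 values become -10, -25, -13, -28, -7; E[N_3|do(N_2=7)] = -16.6.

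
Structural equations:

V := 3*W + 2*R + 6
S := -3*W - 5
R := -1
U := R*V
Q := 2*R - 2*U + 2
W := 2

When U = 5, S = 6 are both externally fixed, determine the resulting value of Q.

-10

Setting U = 5, S = 6 by intervention discards those variables' equations.
Q = 2*R - 2*U + 2  [with R=-1, U=5]  = -10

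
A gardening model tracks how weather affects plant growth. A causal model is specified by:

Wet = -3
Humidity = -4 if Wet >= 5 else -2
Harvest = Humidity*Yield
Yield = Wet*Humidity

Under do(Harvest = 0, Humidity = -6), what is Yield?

Setting Harvest = 0, Humidity = -6 by intervention discards those variables' equations.
Yield = Wet*Humidity  [with Wet=-3, Humidity=-6]  = 18

18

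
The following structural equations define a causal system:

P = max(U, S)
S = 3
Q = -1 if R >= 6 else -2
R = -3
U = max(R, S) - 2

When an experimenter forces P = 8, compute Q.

do(P=8) replaces the equation P = max(U, S) with the constant P = 8.
Q is not downstream of the intervention, so its value is determined by the original equations.
Q = -1 if R >= 6 else -2  [with R=-3]  = -2

-2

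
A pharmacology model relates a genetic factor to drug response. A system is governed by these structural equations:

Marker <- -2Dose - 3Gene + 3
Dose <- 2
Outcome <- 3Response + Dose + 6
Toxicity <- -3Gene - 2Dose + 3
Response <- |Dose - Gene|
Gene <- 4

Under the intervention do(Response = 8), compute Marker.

Under do(Response=8), the mechanism Response <- |Dose - Gene| is discarded; Response is fixed at 8.
Since Marker is not a descendant of the intervened variable, it is unaffected.
Marker = -2Dose - 3Gene + 3  [with Dose=2, Gene=4]  = -13

-13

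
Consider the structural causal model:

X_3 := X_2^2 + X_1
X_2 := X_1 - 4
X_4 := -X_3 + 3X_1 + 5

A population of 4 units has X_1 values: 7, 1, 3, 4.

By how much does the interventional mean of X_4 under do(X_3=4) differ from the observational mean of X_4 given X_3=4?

Under do(X_3=4), X_3's equation is replaced by X_3=4 for every unit. Per-unit X_4: 22, 4, 10, 13. Mean = 12.25.
E[X_4|X_3=4] averages over only the 2 units with X_3=4 (X_1 = 3, 4): X_4 = 10, 13, mean 11.5.
Difference = 12.25 − 11.5 = 0.75.

0.75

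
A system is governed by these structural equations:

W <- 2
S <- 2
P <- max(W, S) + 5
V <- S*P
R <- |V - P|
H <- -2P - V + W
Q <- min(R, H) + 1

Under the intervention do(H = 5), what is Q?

6

Intervening sets H = 5 and removes its equation (H <- -2P - V + W).
P = max(W, S) + 5  [with W=2, S=2]  = 7
V = S*P  [with S=2, P=7]  = 14
R = |V - P|  [with V=14, P=7]  = 7
Q = min(R, H) + 1  [with R=7, H=5]  = 6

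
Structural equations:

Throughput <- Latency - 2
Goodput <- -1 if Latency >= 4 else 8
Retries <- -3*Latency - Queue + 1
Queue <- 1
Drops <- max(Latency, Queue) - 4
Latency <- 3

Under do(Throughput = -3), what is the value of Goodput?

The intervention breaks the incoming arrows to Throughput: Throughput <- Latency - 2 no longer applies, and Throughput = -3.
Since Goodput is not a descendant of the intervened variable, it is unaffected.
Goodput = -1 if Latency >= 4 else 8  [with Latency=3]  = 8

8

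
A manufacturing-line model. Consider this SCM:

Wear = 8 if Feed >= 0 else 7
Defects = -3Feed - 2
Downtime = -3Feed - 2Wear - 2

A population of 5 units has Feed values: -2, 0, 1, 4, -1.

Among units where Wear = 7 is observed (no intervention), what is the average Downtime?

Conditioning on Wear=7 selects the 2 unit(s) with Feed ∈ {-2, -1}. Their Downtime values: -10, -13. Mean = -11.5.

-11.5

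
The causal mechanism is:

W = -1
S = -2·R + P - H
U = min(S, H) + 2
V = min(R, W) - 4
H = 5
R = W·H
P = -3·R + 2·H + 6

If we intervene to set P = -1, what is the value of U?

The intervention breaks the incoming arrows to P: P = -3·R + 2·H + 6 no longer applies, and P = -1.
R = W·H  [with W=-1, H=5]  = -5
S = -2·R + P - H  [with R=-5, P=-1, H=5]  = 4
U = min(S, H) + 2  [with S=4, H=5]  = 6

6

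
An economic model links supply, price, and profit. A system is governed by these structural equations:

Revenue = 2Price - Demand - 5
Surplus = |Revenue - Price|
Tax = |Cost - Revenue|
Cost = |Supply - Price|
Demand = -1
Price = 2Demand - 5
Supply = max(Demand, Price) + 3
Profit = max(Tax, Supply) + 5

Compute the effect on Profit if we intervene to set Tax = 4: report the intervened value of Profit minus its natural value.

Intervening sets Tax = 4 and removes its equation (Tax = |Cost - Revenue|).
Price = 2Demand - 5  [with Demand=-1]  = -7
Supply = max(Demand, Price) + 3  [with Demand=-1, Price=-7]  = 2
Profit = max(Tax, Supply) + 5  [with Tax=4, Supply=2]  = 9
Without intervention: Price = 2Demand - 5  [with Demand=-1]  = -7; Supply = max(Demand, Price) + 3  [with Demand=-1, Price=-7]  = 2; Cost = |Supply - Price|  [with Supply=2, Price=-7]  = 9; Revenue = 2Price - Demand - 5  [with Price=-7, Demand=-1]  = -18; Tax = |Cost - Revenue|  [with Cost=9, Revenue=-18]  = 27; Profit = max(Tax, Supply) + 5  [with Tax=27, Supply=2]  = 32.
Change = 9 − 32 = -23.

-23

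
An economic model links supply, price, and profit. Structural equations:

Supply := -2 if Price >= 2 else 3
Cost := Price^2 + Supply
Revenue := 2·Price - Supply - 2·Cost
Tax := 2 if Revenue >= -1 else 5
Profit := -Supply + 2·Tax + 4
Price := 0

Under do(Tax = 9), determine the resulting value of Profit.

The intervention breaks the incoming arrows to Tax: Tax := 2 if Revenue >= -1 else 5 no longer applies, and Tax = 9.
Supply = -2 if Price >= 2 else 3  [with Price=0]  = 3
Profit = -Supply + 2·Tax + 4  [with Supply=3, Tax=9]  = 19

19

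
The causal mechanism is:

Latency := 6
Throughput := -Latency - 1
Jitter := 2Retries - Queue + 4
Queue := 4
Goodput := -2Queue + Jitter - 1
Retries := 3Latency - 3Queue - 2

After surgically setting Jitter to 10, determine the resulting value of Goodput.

1

Under do(Jitter=10), the mechanism Jitter := 2Retries - Queue + 4 is discarded; Jitter is fixed at 10.
Goodput = -2Queue + Jitter - 1  [with Queue=4, Jitter=10]  = 1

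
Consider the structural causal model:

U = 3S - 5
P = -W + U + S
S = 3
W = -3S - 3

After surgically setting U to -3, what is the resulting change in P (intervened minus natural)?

-7

The intervention breaks the incoming arrows to U: U = 3S - 5 no longer applies, and U = -3.
W = -3S - 3  [with S=3]  = -12
P = -W + U + S  [with W=-12, U=-3, S=3]  = 12
Without intervention: W = -3S - 3  [with S=3]  = -12; U = 3S - 5  [with S=3]  = 4; P = -W + U + S  [with W=-12, U=4, S=3]  = 19.
Change = 12 − 19 = -7.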